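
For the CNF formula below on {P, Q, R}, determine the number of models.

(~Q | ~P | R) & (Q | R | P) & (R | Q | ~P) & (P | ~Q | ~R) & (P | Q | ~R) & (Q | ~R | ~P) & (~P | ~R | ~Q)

There are 2^3 = 8 truth assignments over (P, Q, R).
Check each against the 7 clauses (columns in the order P, Q, R):
  F F F  ✗ fails (Q | R | P)
  F F T  ✗ fails (P | Q | ~R)
  F T F  ✓ satisfies all
  F T T  ✗ fails (P | ~Q | ~R)
  T F F  ✗ fails (R | Q | ~P)
  T F T  ✗ fails (Q | ~R | ~P)
  T T F  ✗ fails (~Q | ~P | R)
  T T T  ✗ fails (~P | ~R | ~Q)
1 of the 8 rows is a model.

1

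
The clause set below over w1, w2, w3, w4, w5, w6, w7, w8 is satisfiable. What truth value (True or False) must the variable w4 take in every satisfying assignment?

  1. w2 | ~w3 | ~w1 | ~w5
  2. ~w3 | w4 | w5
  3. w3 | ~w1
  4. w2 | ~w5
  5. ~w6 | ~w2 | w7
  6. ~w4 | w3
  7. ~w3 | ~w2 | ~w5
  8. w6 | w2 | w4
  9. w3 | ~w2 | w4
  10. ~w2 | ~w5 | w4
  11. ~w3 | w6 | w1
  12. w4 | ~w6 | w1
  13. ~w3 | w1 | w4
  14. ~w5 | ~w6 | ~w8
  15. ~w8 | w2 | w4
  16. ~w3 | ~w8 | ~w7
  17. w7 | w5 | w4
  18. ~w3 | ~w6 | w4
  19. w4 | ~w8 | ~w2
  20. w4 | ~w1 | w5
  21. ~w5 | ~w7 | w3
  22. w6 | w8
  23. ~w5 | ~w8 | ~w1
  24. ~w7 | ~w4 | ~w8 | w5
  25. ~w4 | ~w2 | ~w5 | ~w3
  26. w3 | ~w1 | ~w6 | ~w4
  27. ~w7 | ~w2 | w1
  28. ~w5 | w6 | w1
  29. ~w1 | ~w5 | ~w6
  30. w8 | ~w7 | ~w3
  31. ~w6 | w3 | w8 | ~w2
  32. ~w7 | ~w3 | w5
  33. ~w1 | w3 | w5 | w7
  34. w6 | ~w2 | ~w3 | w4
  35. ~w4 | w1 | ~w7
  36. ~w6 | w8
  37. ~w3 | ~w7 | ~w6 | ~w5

Suppose w4 = 0.
Suppose w3 = 0.
From the singleton clause (~w1), w1 = 0.
From the singleton clause (~w2), w2 = 0.
From the singleton clause (~w5), w5 = 0.
From the singleton clause (w6), w6 = 1.
Now (~w6) is unsatisfied and unit — conflict.
So w3 must be the other value — set w3 = 1.
From the singleton clause (w5), w5 = 1.
From the singleton clause (w2), w2 = 1.
Now (~w2) is unsatisfied and unit — conflict.
Both values of w3 lead to a conflict.
So every satisfying assignment has w4 = True.

True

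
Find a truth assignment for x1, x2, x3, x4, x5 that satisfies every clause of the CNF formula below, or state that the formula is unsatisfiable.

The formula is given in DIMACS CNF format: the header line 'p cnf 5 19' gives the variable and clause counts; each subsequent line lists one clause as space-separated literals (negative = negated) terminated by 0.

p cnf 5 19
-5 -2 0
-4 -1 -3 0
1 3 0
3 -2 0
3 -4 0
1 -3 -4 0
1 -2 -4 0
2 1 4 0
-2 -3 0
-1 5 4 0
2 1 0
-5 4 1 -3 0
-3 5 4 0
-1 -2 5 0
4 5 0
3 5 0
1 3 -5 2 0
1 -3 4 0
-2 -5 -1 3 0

x1=True,  x2=False,  x3=False,  x4=False,  x5=True

Suppose x5 = True.
From the singleton clause (¬x2), x2 = False.
From the singleton clause (x1), x1 = True.
Suppose x4 = False.
All clauses hold; x3 can take either value.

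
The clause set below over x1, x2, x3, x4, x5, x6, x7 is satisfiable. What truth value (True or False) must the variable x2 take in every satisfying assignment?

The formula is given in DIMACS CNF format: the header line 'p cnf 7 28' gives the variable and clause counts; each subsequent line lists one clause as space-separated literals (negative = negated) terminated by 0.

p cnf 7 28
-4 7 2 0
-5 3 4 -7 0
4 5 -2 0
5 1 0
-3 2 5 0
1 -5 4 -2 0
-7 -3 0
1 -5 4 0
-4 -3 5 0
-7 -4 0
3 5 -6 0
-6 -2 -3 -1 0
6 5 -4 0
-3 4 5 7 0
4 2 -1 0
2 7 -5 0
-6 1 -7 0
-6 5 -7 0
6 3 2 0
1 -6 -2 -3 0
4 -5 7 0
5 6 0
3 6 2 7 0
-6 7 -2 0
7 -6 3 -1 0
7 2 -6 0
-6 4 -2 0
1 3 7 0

True

Suppose x2 = False.
Try x4 = False.
Unit clause (¬x1) forces x1 = False.
Unit clause (x5) forces x5 = True.
That conflicts with the unit clause (¬x5).
That branch fails; take x4 = True instead.
Unit clause (x7) forces x7 = True.
That conflicts with the unit clause (¬x7).
Either choice for x4 ends in contradiction.
So every satisfying assignment has x2 = True.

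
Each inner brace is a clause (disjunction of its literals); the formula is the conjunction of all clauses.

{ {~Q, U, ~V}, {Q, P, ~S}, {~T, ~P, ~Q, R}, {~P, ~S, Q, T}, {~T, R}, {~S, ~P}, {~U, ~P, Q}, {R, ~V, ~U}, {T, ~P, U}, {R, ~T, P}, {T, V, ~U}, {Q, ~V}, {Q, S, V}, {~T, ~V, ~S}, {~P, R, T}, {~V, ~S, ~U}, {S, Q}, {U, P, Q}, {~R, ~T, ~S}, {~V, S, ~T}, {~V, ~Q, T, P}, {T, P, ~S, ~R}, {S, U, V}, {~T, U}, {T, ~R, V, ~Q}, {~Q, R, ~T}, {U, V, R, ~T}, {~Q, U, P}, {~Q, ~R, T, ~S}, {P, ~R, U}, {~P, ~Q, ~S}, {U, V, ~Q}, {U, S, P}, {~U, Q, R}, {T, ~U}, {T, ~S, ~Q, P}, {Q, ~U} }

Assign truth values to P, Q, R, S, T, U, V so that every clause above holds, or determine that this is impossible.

Try T = 1.
From the singleton clause (R), R = 1.
From the singleton clause (~S), S = 0.
From the singleton clause (Q), Q = 1.
From the singleton clause (~V), V = 0.
From the singleton clause (U), U = 1.
All clauses hold; P can take either value.

P: 1; Q: 1; R: 1; S: 0; T: 1; U: 1; V: 0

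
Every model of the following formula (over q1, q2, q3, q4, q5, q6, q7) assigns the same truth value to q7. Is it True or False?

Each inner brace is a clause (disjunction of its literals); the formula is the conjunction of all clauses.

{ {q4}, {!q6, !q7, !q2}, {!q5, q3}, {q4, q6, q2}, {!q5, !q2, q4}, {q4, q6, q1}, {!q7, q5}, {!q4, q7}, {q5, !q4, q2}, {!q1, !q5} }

True

Suppose q7 = false.
From the singleton clause (q4), q4 = true.
Now (!q4) is unsatisfied and unit — conflict.
So every satisfying assignment has q7 = True.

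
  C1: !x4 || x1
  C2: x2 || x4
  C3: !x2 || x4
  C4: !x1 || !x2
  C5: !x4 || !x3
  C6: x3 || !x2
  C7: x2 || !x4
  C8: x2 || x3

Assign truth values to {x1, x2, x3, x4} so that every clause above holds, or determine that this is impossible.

UNSATISFIABLE

Branch on x4: set x4 = false.
Unit clause (x2) forces x2 = true.
Now (!x2) is unsatisfied and unit — conflict.
Undo x4 and try x4 = true.
Unit clause (x1) forces x1 = true.
Unit clause (!x2) forces x2 = false.
Now (x2) is unsatisfied and unit — conflict.
Either choice for x4 ends in contradiction.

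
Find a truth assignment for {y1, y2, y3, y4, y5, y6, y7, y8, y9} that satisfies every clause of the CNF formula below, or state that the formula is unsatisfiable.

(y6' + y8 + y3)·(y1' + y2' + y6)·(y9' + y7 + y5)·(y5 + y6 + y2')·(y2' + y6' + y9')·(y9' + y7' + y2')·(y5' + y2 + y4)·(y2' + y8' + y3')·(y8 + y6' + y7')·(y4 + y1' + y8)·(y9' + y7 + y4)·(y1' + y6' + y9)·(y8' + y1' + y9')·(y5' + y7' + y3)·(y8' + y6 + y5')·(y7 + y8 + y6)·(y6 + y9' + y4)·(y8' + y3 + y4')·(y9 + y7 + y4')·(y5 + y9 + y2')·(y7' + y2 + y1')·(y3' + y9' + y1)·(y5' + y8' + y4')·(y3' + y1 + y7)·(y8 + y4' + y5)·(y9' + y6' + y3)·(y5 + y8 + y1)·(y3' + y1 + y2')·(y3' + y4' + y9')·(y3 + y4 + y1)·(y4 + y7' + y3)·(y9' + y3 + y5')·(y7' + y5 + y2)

y1=0; y2=0; y3=1; y4=1; y5=1; y6=0; y7=1; y8=0; y9=0

Try y6 = 0.
Try y1 = 0.
Try y5 = 1.
Unit clause (y8') forces y8 = 0.
Unit clause (y7) forces y7 = 1.
Unit clause (y3) forces y3 = 1.
Unit clause (y9') forces y9 = 0.
Unit clause (y2') forces y2 = 0.
Unit clause (y4) forces y4 = 1.
All clauses are satisfied.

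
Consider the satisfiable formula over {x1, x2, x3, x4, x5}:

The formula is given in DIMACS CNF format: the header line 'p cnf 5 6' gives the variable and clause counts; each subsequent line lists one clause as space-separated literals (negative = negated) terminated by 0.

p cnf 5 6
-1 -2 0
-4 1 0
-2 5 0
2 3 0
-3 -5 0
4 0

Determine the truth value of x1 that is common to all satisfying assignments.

True

Suppose x1 = False.
Unit clause (¬x4) forces x4 = False.
That conflicts with the unit clause (x4).
So every satisfying assignment has x1 = True.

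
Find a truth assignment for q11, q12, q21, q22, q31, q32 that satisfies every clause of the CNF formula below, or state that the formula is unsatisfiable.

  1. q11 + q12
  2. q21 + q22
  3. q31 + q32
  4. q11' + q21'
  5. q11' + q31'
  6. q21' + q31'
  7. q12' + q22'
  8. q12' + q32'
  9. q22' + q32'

UNSATISFIABLE

Suppose q11 = 1.
The clause (q21') is unit, so q21 = 0.
The clause (q22) is unit, so q22 = 1.
The clause (q31') is unit, so q31 = 0.
The clause (q32) is unit, so q32 = 1.
But (q32') is also a unit clause — contradiction.
That branch fails; take q11 = 0 instead.
The clause (q12) is unit, so q12 = 1.
The clause (q22') is unit, so q22 = 0.
The clause (q21) is unit, so q21 = 1.
The clause (q31') is unit, so q31 = 0.
The clause (q32) is unit, so q32 = 1.
But (q32') is also a unit clause — contradiction.
Neither q11 = 1 nor q11 = 0 works.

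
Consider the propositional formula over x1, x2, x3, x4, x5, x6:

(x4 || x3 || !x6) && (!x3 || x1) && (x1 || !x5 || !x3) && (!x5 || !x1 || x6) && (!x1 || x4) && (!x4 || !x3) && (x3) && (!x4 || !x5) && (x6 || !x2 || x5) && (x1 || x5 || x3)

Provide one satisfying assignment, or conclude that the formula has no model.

UNSATISFIABLE

The clause (x3) is unit, so x3 = true.
The clause (x1) is unit, so x1 = true.
The clause (x4) is unit, so x4 = true.
But (!x4) is also a unit clause — contradiction.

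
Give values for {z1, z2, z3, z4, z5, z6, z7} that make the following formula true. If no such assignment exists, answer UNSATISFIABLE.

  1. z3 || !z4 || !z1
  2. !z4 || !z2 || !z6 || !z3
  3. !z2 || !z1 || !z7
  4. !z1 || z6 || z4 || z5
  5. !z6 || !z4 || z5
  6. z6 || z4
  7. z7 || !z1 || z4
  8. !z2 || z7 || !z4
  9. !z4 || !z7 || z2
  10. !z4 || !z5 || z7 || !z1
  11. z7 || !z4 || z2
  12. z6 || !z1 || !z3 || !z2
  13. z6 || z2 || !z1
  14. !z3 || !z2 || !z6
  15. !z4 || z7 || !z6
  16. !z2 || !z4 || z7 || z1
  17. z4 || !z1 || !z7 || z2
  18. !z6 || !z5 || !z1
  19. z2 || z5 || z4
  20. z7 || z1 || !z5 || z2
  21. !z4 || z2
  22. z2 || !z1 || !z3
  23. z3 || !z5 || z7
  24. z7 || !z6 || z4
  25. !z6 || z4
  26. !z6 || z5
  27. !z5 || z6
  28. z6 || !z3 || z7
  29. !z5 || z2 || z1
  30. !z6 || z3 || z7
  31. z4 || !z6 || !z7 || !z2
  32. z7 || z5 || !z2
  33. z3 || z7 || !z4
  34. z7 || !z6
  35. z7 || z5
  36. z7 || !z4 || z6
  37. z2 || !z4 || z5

Try z6 = false.
The clause (z4) is unit, so z4 = true.
The clause (z2) is unit, so z2 = true.
The clause (z7) is unit, so z7 = true.
The clause (!z1) is unit, so z1 = false.
The clause (!z5) is unit, so z5 = false.
All clauses hold; z3 can take either value.

z1 ↦ false,  z2 ↦ true,  z3 ↦ true,  z4 ↦ true,  z5 ↦ false,  z6 ↦ false,  z7 ↦ true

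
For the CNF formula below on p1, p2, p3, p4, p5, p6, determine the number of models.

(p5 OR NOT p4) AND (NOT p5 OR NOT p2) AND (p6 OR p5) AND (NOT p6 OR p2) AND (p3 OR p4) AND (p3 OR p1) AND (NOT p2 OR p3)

7

There are 2^6 = 64 truth assignments over (p1, p2, p3, p4, p5, p6).
Split on p5. With p5 = true, the clauses containing p5 are satisfied and NOT p5 drops from the rest; 5 of the 2^5 = 32 assignments to the other variables satisfy what remains.
With p5 = false, by the same count on the reduced clause set, 2 assignments work.
Total: 5 + 2 = 7.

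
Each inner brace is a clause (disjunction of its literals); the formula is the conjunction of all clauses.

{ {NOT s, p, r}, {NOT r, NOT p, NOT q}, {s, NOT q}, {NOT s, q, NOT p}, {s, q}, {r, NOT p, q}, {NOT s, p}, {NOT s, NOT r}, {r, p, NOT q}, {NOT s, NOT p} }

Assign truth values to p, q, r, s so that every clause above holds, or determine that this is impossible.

UNSATISFIABLE

Branch on s: set s = true.
(p) alone gives p = true.
But (NOT p) is also a unit clause — contradiction.
Undo s and try s = false.
(NOT q) alone gives q = false.
But (q) is also a unit clause — contradiction.
Either choice for s ends in contradiction.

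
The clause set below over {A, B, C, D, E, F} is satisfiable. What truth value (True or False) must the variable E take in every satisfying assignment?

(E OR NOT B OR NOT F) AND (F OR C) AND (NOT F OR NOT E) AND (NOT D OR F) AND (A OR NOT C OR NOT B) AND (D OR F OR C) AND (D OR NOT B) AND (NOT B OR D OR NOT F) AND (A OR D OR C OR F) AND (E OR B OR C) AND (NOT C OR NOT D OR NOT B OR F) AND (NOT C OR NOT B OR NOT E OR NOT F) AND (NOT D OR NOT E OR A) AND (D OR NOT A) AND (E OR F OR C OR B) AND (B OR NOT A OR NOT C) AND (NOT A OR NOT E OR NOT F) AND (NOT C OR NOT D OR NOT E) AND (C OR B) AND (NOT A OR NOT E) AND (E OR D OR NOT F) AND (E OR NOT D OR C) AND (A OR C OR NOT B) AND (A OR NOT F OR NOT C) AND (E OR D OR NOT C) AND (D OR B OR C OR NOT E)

Suppose E = false.
Branch on B: set B = false.
From the singleton clause (C), C = true.
From the singleton clause (NOT A), A = false.
From the singleton clause (NOT F), F = false.
From the singleton clause (NOT D), D = false.
But (D) is also a unit clause — contradiction.
So B must be the other value — set B = true.
From the singleton clause (NOT F), F = false.
From the singleton clause (C), C = true.
From the singleton clause (NOT D), D = false.
But (D) is also a unit clause — contradiction.
Both values of B lead to a conflict.
So every satisfying assignment has E = True.

True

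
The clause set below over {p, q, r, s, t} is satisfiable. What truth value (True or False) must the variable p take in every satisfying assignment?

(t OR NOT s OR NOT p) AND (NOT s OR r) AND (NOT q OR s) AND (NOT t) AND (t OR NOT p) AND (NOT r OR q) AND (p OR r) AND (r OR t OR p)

False

Suppose p = true.
(NOT t) alone gives t = false.
But (t) is also a unit clause — contradiction.
So every satisfying assignment has p = False.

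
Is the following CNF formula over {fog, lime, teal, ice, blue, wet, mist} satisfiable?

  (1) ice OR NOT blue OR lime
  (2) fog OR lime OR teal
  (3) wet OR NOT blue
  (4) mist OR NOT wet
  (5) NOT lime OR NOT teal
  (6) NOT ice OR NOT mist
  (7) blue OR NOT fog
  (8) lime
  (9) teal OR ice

From the singleton clause (lime), lime = true.
From the singleton clause (NOT teal), teal = false.
From the singleton clause (ice), ice = true.
From the singleton clause (NOT mist), mist = false.
From the singleton clause (NOT wet), wet = false.
From the singleton clause (NOT blue), blue = false.
From the singleton clause (NOT fog), fog = false.
This assignment satisfies each clause.
A satisfying assignment: fog=false,  lime=true,  teal=false,  ice=true,  blue=false,  wet=false,  mist=false.

Satisfiable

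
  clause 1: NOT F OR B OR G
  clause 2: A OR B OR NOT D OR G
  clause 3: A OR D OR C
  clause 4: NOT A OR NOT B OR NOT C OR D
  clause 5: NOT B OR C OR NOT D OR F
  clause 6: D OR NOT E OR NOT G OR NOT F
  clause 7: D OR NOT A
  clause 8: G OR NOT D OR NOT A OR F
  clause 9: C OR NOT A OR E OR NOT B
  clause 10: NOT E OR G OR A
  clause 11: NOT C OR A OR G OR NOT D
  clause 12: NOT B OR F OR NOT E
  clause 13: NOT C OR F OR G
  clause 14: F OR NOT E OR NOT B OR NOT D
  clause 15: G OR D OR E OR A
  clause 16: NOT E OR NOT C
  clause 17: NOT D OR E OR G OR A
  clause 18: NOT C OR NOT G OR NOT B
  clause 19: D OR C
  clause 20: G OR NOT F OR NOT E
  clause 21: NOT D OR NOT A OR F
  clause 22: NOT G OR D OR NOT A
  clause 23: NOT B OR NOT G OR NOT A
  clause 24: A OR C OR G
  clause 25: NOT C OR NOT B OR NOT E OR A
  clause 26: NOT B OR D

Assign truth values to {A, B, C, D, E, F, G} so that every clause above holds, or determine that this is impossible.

Branch on D: set D = true.
Branch on E: set E = false.
Branch on G: set G = true.
Branch on C: set C = false.
Branch on B: set B = false.
Branch on A: set A = false.
No clause remains; F is free.

A=false; B=false; C=false; D=true; E=false; F=true; G=true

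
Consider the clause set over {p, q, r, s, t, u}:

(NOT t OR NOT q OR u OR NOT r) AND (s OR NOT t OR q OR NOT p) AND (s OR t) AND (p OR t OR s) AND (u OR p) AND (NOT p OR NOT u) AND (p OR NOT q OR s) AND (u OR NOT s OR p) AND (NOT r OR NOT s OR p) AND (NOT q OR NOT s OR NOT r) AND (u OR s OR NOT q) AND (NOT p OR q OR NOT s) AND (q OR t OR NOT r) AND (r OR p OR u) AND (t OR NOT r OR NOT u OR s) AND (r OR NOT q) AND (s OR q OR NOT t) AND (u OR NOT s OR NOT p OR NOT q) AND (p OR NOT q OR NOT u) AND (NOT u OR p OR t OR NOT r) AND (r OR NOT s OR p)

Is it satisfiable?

Try s = true.
Try u = true.
From the singleton clause (NOT p), p = false.
From the singleton clause (NOT r), r = false.
That conflicts with the unit clause (r).
Backtrack on u: now try u = false.
From the singleton clause (p), p = true.
From the singleton clause (q), q = true.
That conflicts with the unit clause (NOT q).
Both values of u lead to a conflict.
Backtrack on s: now try s = false.
From the singleton clause (t), t = true.
From the singleton clause (q), q = true.
From the singleton clause (p), p = true.
From the singleton clause (NOT u), u = false.
That conflicts with the unit clause (u).
Both values of s lead to a conflict.
No assignment satisfies every clause.

No, unsatisfiable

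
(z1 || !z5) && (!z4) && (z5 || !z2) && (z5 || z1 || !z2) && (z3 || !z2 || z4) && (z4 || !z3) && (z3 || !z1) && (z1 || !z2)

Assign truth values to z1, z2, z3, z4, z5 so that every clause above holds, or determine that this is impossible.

The clause (!z4) is unit, so z4 = false.
The clause (!z3) is unit, so z3 = false.
The clause (!z2) is unit, so z2 = false.
The clause (!z1) is unit, so z1 = false.
The clause (!z5) is unit, so z5 = false.
Every clause now holds.

z1 ↦ false,  z2 ↦ false,  z3 ↦ false,  z4 ↦ false,  z5 ↦ false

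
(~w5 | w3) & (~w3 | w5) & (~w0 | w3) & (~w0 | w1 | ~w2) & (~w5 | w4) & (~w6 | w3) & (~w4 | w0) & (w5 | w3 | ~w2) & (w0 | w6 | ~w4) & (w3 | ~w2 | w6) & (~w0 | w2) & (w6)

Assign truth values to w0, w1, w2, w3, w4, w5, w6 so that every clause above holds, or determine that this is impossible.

w0=1,  w1=1,  w2=1,  w3=1,  w4=1,  w5=1,  w6=1

The clause (w6) is unit, so w6 = 1.
The clause (w3) is unit, so w3 = 1.
The clause (w5) is unit, so w5 = 1.
The clause (w4) is unit, so w4 = 1.
The clause (w0) is unit, so w0 = 1.
The clause (w2) is unit, so w2 = 1.
The clause (w1) is unit, so w1 = 1.
This assignment satisfies each clause.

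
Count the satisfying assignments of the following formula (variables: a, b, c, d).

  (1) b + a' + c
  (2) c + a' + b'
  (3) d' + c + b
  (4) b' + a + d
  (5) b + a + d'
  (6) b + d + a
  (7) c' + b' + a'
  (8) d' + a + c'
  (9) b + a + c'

There are 2^4 = 16 truth assignments over (a, b, c, d).
Split on b. With b = 1, the clauses containing b are satisfied and b' drops from the rest; 1 of the 2^3 = 8 assignments to the other variables satisfy what remains.
With b = 0, by the same count on the reduced clause set, 2 assignments work.
Total: 1 + 2 = 3.

3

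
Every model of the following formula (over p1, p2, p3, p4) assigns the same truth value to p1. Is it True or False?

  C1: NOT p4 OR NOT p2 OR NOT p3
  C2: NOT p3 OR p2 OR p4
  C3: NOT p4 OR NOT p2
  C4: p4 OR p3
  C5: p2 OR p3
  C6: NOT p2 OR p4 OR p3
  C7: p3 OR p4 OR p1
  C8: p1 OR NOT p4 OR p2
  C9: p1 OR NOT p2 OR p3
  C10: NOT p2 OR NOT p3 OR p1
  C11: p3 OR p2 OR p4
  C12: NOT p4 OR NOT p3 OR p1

Suppose p1 = false.
Try p4 = false.
(p3) alone gives p3 = true.
(p2) alone gives p2 = true.
That conflicts with the unit clause (NOT p2).
So p4 must be the other value — set p4 = true.
(NOT p2) alone gives p2 = false.
That conflicts with the unit clause (p2).
Both values of p4 lead to a conflict.
So every satisfying assignment has p1 = True.

True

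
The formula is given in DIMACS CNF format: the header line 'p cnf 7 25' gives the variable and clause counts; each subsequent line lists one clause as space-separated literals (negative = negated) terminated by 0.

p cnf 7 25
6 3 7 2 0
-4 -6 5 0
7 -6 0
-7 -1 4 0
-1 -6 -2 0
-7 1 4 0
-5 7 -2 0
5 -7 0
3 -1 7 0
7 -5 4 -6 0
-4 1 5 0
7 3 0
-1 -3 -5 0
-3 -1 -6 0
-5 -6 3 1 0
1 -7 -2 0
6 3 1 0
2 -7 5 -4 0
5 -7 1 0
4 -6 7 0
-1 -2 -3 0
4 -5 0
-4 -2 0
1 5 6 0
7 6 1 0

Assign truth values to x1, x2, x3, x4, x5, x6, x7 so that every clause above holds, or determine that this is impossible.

x1: False, x2: False, x3: True, x4: True, x5: True, x6: False, x7: True

Case x7 = True:
From the singleton clause (x5), x5 = True.
From the singleton clause (x4), x4 = True.
From the singleton clause (¬x2), x2 = False.
Case x1 = False:
Case x6 = False:
From the singleton clause (x3), x3 = True.
Every clause now holds.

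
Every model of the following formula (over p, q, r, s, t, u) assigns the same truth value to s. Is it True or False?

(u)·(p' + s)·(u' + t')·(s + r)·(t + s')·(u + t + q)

Suppose s = 1.
Unit clause (u) forces u = 1.
Unit clause (t') forces t = 0.
Now (t) is unsatisfied and unit — conflict.
So every satisfying assignment has s = False.

False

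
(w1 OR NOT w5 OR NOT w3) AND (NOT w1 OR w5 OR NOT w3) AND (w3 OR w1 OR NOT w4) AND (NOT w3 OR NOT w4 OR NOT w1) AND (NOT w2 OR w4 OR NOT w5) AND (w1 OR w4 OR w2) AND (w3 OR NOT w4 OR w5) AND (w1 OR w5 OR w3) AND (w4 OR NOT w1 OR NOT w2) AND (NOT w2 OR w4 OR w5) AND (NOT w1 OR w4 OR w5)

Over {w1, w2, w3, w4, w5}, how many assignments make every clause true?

6

There are 2^5 = 32 truth assignments over (w1, w2, w3, w4, w5).
Split on w2. With w2 = true, the clauses containing w2 are satisfied and NOT w2 drops from the rest; 2 of the 2^4 = 16 assignments to the other variables satisfy what remains.
With w2 = false, by the same count on the reduced clause set, 4 assignments work.
(One model: w1=F, w2=F, w3=T, w4=T, w5=F.)
Total: 2 + 4 = 6.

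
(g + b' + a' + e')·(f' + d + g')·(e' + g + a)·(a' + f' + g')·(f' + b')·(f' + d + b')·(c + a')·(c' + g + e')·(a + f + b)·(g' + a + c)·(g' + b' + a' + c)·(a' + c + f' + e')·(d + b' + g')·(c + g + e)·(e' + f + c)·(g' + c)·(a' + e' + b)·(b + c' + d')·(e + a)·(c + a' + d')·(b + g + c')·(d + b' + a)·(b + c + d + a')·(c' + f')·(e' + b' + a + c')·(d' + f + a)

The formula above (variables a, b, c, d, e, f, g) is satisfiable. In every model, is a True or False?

Suppose a = 0.
From the singleton clause (e), e = 1.
From the singleton clause (g), g = 1.
From the singleton clause (c), c = 1.
From the singleton clause (f'), f = 0.
From the singleton clause (b), b = 1.
That conflicts with the unit clause (b').
So every satisfying assignment has a = True.

True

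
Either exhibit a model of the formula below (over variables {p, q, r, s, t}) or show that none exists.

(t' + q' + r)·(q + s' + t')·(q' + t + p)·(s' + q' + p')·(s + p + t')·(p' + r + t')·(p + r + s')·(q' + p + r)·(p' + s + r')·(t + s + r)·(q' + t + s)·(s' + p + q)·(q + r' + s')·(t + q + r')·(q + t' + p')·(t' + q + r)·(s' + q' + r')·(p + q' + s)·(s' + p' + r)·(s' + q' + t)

UNSATISFIABLE

Branch on t: set t = 0.
Branch on q: set q = 0.
Unit clause (r') forces r = 0.
Unit clause (s) forces s = 1.
Unit clause (p) forces p = 1.
That conflicts with the unit clause (p').
So q must be the other value — set q = 1.
Unit clause (p) forces p = 1.
Unit clause (s') forces s = 0.
That conflicts with the unit clause (s).
Neither q = 1 nor q = 0 works.
So t must be the other value — set t = 1.
Branch on q: set q = 0.
Unit clause (s') forces s = 0.
Unit clause (p) forces p = 1.
That conflicts with the unit clause (p').
So q must be the other value — set q = 1.
Unit clause (r) forces r = 1.
Unit clause (s') forces s = 0.
Unit clause (p) forces p = 1.
That conflicts with the unit clause (p').
Neither q = 1 nor q = 0 works.
Neither t = 1 nor t = 0 works.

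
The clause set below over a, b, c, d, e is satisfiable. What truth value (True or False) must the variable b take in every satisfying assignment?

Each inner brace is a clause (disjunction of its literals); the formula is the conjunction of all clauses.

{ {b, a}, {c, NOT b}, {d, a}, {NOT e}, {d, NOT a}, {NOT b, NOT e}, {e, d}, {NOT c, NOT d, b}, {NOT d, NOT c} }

Suppose b = true.
The clause (c) is unit, so c = true.
The clause (NOT e) is unit, so e = false.
The clause (d) is unit, so d = true.
But (NOT d) is also a unit clause — contradiction.
So every satisfying assignment has b = False.

False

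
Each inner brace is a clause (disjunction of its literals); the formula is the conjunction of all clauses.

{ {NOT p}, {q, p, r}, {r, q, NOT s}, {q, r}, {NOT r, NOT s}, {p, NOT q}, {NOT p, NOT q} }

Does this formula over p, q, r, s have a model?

Satisfiable

From the singleton clause (NOT p), p = false.
From the singleton clause (NOT q), q = false.
From the singleton clause (r), r = true.
From the singleton clause (NOT s), s = false.
All clauses are satisfied.
A satisfying assignment: p=false,  q=false,  r=true,  s=false.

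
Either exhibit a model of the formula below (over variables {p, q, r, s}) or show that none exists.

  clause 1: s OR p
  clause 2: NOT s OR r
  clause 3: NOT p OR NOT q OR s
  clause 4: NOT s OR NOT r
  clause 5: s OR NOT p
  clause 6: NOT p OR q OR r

UNSATISFIABLE

Try s = true.
The clause (r) is unit, so r = true.
That conflicts with the unit clause (NOT r).
Backtrack on s: now try s = false.
The clause (p) is unit, so p = true.
That conflicts with the unit clause (NOT p).
Neither s = true nor s = false works.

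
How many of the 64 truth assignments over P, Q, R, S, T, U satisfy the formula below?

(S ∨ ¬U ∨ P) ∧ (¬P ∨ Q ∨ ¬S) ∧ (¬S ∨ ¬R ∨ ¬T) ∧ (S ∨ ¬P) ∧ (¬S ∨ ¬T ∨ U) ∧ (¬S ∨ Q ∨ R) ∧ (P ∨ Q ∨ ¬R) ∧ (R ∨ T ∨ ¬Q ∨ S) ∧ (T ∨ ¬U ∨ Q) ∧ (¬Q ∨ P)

There are 2^6 = 64 truth assignments over (P, Q, R, S, T, U).
Split on U. With U = True, the clauses containing U are satisfied and ¬U drops from the rest; 3 of the 2^5 = 32 assignments to the other variables satisfy what remains.
With U = False, by the same count on the reduced clause set, 4 assignments work.
Total: 3 + 4 = 7.

7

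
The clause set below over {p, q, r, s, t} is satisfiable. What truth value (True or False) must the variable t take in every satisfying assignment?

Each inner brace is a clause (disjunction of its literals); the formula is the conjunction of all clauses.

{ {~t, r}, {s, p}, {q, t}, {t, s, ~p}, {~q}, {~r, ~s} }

True

Suppose t = 0.
From the singleton clause (q), q = 1.
That conflicts with the unit clause (~q).
So every satisfying assignment has t = True.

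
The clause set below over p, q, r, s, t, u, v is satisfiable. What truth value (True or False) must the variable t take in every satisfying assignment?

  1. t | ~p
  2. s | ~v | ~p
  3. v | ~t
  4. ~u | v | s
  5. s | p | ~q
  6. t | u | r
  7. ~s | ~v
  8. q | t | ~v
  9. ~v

Suppose t = 1.
Unit clause (v) forces v = 1.
That conflicts with the unit clause (~v).
So every satisfying assignment has t = False.

False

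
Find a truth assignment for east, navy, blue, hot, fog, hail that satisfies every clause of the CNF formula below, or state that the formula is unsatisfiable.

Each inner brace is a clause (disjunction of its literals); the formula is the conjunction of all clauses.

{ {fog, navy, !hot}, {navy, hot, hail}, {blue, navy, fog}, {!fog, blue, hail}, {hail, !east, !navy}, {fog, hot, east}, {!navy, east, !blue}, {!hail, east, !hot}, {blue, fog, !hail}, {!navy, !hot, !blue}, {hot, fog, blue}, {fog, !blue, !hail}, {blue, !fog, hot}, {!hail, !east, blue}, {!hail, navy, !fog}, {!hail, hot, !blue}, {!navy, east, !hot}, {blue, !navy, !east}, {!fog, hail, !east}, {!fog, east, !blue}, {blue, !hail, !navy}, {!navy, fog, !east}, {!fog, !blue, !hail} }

UNSATISFIABLE

Suppose fog = true.
Suppose blue = true.
(east) alone gives east = true.
(hail) alone gives hail = true.
But (!hail) is also a unit clause — contradiction.
That branch fails; take blue = false instead.
(hail) alone gives hail = true.
(hot) alone gives hot = true.
(east) alone gives east = true.
But (!east) is also a unit clause — contradiction.
Both values of blue lead to a conflict.
That branch fails; take fog = false instead.
Suppose navy = true.
(!east) alone gives east = false.
(hot) alone gives hot = true.
But (!hot) is also a unit clause — contradiction.
That branch fails; take navy = false instead.
(!hot) alone gives hot = false.
(hail) alone gives hail = true.
(blue) alone gives blue = true.
But (!blue) is also a unit clause — contradiction.
Both values of navy lead to a conflict.
Both values of fog lead to a conflict.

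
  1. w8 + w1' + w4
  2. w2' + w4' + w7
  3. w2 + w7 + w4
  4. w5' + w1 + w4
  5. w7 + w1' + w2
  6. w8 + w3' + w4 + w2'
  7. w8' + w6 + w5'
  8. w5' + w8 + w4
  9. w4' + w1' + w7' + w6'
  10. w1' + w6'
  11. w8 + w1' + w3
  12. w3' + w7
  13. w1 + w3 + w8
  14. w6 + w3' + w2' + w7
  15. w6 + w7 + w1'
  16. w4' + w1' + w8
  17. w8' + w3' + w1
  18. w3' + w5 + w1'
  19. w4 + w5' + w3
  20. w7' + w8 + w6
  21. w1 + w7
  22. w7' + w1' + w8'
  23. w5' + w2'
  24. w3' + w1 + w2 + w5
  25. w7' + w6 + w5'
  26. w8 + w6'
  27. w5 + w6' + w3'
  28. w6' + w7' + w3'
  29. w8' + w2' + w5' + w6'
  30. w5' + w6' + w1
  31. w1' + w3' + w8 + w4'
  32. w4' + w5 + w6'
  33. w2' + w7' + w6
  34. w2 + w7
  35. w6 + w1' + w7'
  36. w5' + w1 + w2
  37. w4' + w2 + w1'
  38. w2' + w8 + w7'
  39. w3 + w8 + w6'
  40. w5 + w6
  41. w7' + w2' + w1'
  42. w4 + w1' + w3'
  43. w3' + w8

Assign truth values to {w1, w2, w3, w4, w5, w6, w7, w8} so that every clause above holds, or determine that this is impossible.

w1 ↦ 0,  w2 ↦ 0,  w3 ↦ 0,  w4 ↦ 0,  w5 ↦ 0,  w6 ↦ 1,  w7 ↦ 1,  w8 ↦ 1

Case w1 = 0:
(w7) alone gives w7 = 1.
Case w5 = 0:
(w6) alone gives w6 = 1.
(w8) alone gives w8 = 1.
(w3') alone gives w3 = 0.
(w4') alone gives w4 = 0.
Every clause is now satisfied; w2 is unconstrained.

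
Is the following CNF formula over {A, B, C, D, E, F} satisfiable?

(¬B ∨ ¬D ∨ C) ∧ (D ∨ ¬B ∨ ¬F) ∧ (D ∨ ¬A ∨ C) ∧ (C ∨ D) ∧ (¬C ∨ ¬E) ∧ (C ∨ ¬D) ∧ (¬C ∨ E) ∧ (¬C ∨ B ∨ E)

No, unsatisfiable

Case C = True:
The clause (¬E) is unit, so E = False.
But (E) is also a unit clause — contradiction.
Undo C and try C = False.
The clause (D) is unit, so D = True.
But (¬D) is also a unit clause — contradiction.
Both values of C lead to a conflict.
No assignment satisfies every clause.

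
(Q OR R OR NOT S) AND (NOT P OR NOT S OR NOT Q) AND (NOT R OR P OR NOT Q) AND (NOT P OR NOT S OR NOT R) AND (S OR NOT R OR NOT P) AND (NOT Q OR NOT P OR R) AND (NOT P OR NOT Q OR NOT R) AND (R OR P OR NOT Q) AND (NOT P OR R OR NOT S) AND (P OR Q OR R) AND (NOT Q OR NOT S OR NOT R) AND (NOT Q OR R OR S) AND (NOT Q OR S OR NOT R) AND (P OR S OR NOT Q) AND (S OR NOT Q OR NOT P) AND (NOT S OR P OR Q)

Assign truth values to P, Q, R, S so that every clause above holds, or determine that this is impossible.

Try Q = false.
Try R = true.
Try P = false.
Unit clause (NOT S) forces S = false.
This assignment satisfies each clause.

P=false, Q=false, R=true, S=false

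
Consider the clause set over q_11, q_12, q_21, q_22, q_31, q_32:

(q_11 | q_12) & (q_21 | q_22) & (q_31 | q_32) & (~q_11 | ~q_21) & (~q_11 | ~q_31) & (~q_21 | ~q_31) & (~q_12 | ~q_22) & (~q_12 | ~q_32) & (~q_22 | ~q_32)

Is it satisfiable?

Suppose q_11 = 1.
The clause (~q_21) is unit, so q_21 = 0.
The clause (q_22) is unit, so q_22 = 1.
The clause (~q_31) is unit, so q_31 = 0.
The clause (q_32) is unit, so q_32 = 1.
But (~q_32) is also a unit clause — contradiction.
Undo q_11 and try q_11 = 0.
The clause (q_12) is unit, so q_12 = 1.
The clause (~q_22) is unit, so q_22 = 0.
The clause (q_21) is unit, so q_21 = 1.
The clause (~q_31) is unit, so q_31 = 0.
The clause (q_32) is unit, so q_32 = 1.
But (~q_32) is also a unit clause — contradiction.
Both values of q_11 lead to a conflict.
No assignment satisfies every clause.

Unsatisfiable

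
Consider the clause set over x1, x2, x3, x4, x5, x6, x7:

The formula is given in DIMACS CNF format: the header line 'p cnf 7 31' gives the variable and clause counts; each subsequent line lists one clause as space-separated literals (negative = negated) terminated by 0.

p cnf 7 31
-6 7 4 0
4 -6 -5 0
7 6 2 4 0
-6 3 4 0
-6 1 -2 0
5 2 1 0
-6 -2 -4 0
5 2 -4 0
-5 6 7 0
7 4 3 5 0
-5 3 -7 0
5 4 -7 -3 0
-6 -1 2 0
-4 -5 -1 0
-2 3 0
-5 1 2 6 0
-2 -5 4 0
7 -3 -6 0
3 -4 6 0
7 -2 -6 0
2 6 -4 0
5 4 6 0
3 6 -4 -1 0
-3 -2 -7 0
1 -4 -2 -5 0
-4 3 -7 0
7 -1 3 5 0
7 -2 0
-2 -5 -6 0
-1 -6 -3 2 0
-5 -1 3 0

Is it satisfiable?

Case x2 = False:
Case x5 = True:
Case x4 = True:
(¬x1) alone gives x1 = False.
(x6) alone gives x6 = True.
Case x3 = False:
(¬x7) alone gives x7 = False.
Every clause now holds.
A satisfying assignment: x1: False; x2: False; x3: False; x4: True; x5: True; x6: True; x7: False.

Yes, satisfiable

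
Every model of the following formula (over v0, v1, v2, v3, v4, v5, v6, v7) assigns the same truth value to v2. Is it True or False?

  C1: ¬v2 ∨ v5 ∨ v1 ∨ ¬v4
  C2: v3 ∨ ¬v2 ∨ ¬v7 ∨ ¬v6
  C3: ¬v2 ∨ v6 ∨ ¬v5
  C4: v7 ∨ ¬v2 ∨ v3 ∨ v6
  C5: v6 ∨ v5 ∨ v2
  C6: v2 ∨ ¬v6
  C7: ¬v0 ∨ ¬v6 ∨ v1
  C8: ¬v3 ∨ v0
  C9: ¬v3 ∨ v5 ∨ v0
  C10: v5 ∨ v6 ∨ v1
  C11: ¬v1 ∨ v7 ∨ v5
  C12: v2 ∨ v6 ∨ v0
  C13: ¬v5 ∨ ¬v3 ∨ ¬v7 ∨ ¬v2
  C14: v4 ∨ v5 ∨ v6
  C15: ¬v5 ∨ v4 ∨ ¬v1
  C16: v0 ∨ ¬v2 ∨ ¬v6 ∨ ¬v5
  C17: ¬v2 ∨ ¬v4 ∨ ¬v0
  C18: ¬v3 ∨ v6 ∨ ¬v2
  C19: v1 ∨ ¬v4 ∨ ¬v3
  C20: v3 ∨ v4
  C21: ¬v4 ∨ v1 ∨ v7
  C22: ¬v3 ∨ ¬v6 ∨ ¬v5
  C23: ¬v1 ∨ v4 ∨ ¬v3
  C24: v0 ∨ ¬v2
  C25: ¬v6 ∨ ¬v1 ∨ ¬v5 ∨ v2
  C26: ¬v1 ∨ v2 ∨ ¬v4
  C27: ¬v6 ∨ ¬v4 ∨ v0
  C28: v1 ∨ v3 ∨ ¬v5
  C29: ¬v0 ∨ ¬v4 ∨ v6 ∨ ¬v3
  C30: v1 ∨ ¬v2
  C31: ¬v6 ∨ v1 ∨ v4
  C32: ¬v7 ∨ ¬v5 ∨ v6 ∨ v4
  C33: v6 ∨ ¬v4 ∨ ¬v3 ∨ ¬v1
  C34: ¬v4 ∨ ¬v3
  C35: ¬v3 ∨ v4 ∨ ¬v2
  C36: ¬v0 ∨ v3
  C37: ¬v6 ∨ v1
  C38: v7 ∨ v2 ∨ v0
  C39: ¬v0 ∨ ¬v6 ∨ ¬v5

False

Suppose v2 = True.
Unit clause (v0) forces v0 = True.
Unit clause (¬v4) forces v4 = False.
Unit clause (v3) forces v3 = True.
Now (¬v3) is unsatisfied and unit — conflict.
So every satisfying assignment has v2 = False.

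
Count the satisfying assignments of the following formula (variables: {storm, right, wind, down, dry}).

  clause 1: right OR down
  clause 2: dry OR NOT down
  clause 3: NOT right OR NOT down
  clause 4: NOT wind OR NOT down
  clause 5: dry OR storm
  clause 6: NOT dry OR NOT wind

6

There are 2^5 = 32 truth assignments over (storm, right, wind, down, dry).
Split on wind. With wind = true, the clauses containing wind are satisfied and NOT wind drops from the rest; 1 of the 2^4 = 16 assignments to the other variables satisfy what remains.
With wind = false, by the same count on the reduced clause set, 5 assignments work.
(One model: storm=F, right=F, wind=F, down=T, dry=T.)
Total: 1 + 5 = 6.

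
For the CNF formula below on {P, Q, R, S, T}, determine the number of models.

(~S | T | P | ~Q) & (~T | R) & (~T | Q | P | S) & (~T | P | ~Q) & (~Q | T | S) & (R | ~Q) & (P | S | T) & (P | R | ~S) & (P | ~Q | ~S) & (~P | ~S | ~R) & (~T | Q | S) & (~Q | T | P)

6

There are 2^5 = 32 truth assignments over (P, Q, R, S, T).
Split on T. With T = 1, the clauses containing T are satisfied and ~T drops from the rest; 2 of the 2^4 = 16 assignments to the other variables satisfy what remains.
With T = 0, by the same count on the reduced clause set, 4 assignments work.
Total: 2 + 4 = 6.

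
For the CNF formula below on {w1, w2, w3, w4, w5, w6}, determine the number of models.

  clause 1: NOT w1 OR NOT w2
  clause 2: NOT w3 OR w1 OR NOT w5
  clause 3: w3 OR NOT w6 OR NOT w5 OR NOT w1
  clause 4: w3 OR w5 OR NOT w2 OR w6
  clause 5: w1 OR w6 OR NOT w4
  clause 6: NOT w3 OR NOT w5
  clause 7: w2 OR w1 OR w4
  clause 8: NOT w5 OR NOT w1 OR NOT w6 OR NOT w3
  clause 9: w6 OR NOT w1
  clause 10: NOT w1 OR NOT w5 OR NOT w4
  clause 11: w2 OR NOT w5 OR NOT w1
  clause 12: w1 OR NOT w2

7

There are 2^6 = 64 truth assignments over (w1, w2, w3, w4, w5, w6).
Split on w6. With w6 = true, the clauses containing w6 are satisfied and NOT w6 drops from the rest; 7 of the 2^5 = 32 assignments to the other variables satisfy what remains.
With w6 = false, by the same count on the reduced clause set, 0 assignments work.
(One model: w1=F, w2=F, w3=F, w4=T, w5=F, w6=T.)
Total: 7 + 0 = 7.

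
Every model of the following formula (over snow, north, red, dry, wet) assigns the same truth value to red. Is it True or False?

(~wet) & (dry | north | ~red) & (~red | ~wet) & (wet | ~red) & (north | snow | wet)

False

Suppose red = 1.
The clause (~wet) is unit, so wet = 0.
Now (wet) is unsatisfied and unit — conflict.
So every satisfying assignment has red = False.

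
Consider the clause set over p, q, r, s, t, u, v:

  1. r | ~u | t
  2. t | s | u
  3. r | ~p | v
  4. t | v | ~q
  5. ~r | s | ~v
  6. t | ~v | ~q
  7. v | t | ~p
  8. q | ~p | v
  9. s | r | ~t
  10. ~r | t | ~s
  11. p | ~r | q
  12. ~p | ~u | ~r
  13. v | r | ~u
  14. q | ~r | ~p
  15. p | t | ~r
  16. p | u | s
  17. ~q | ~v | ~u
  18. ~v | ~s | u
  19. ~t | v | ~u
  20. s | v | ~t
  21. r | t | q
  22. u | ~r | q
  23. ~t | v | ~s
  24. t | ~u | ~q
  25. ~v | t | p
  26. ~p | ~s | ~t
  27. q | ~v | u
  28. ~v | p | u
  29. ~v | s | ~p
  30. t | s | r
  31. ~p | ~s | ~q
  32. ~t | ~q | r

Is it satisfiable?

Yes, satisfiable

Suppose r = 0.
Suppose u = 1.
Unit clause (t) forces t = 1.
Unit clause (s) forces s = 1.
Unit clause (v) forces v = 1.
Unit clause (~q) forces q = 0.
Unit clause (~p) forces p = 0.
This assignment satisfies each clause.
A satisfying assignment: p: 0, q: 0, r: 0, s: 1, t: 1, u: 1, v: 1.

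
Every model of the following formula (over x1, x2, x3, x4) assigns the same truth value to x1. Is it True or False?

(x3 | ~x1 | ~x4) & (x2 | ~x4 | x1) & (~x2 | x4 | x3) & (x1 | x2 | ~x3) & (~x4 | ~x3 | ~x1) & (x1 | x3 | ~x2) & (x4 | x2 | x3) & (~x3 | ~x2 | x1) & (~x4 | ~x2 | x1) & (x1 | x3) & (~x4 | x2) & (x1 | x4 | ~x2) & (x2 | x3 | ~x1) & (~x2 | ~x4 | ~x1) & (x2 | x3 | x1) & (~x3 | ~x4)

True

Suppose x1 = 0.
The clause (x3) is unit, so x3 = 1.
The clause (x2) is unit, so x2 = 1.
That conflicts with the unit clause (~x2).
So every satisfying assignment has x1 = True.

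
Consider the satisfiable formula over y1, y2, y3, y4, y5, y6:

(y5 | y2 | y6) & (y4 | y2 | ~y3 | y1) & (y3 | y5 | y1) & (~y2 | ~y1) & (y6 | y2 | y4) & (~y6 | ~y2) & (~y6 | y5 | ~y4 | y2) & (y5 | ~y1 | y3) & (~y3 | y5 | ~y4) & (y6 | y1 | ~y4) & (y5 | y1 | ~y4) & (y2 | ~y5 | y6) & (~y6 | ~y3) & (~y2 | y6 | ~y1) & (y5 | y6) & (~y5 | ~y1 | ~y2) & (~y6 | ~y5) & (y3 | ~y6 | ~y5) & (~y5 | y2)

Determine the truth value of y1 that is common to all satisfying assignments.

Suppose y1 = 1.
The clause (~y2) is unit, so y2 = 0.
The clause (~y5) is unit, so y5 = 0.
The clause (y6) is unit, so y6 = 1.
The clause (~y4) is unit, so y4 = 0.
The clause (y3) is unit, so y3 = 1.
But (~y3) is also a unit clause — contradiction.
So every satisfying assignment has y1 = False.

False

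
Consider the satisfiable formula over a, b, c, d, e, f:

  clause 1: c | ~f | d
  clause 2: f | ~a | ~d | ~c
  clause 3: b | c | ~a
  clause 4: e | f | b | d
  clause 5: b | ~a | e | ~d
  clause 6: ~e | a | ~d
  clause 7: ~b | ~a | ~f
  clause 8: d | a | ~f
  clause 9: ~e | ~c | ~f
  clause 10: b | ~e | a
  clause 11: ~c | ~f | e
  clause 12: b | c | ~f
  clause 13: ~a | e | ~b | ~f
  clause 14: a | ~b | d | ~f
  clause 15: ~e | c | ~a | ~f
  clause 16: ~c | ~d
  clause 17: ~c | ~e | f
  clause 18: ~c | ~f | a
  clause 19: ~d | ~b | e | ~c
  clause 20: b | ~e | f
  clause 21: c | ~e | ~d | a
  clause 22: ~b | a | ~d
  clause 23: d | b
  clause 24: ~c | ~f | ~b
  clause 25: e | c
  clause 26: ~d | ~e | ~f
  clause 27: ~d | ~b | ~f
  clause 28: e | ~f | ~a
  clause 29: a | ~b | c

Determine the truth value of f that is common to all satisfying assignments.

False

Suppose f = 1.
Case c = 1:
The clause (~e) is unit, so e = 0.
But (e) is also a unit clause — contradiction.
Undo c and try c = 0.
The clause (d) is unit, so d = 1.
The clause (b) is unit, so b = 1.
But (~b) is also a unit clause — contradiction.
Both values of c lead to a conflict.
So every satisfying assignment has f = False.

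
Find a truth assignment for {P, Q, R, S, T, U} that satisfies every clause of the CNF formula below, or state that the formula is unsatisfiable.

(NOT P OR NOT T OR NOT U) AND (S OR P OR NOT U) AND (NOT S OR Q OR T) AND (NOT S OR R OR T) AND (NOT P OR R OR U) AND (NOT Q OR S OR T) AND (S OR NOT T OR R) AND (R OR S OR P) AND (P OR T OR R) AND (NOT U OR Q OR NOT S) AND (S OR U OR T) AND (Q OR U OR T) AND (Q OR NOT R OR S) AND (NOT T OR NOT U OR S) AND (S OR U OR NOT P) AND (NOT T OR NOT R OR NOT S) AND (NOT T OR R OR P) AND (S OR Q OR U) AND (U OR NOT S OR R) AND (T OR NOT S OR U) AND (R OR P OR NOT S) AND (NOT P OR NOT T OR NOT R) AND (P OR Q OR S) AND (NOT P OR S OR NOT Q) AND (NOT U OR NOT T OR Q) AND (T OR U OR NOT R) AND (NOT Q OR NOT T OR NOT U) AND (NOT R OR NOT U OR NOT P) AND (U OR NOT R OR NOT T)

Branch on P: set P = false.
Branch on S: set S = true.
From the singleton clause (R), R = true.
From the singleton clause (NOT T), T = false.
From the singleton clause (Q), Q = true.
From the singleton clause (U), U = true.
This assignment satisfies each clause.

P: false,  Q: true,  R: true,  S: true,  T: false,  U: true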